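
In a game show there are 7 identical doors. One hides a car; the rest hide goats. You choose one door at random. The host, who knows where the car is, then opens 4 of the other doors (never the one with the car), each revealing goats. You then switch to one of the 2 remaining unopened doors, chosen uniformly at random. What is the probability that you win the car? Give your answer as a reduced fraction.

3/7

Your original door holds the car with probability 1/7, so the other 6 collectively hold it with probability 6/7.
The host can always find 4 empty doors to open, so the reveals don't change that 6/7; it is now spread over the 2 remaining unopened doors.
P(win by switching) = (6/7) · (1/2) = 3/7.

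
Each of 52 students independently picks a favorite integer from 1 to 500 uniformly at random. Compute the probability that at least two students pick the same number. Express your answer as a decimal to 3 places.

It's easier to compute the probability that all 52 are distinct.
P(all distinct) = 500/500 · 499/500 · ··· · 449/500 ≈ 0.064.
So the probability of at least one match is 1 − 0.064 = 0.936.

0.936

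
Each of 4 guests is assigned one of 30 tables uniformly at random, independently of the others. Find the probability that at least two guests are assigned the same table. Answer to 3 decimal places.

It's easier to compute the probability that all 4 are distinct.
P(all distinct) = 30/30 · 29/30 · ··· · 27/30 ≈ 0.812.
So the probability of at least one match is 1 − 0.812 = 0.188.

0.188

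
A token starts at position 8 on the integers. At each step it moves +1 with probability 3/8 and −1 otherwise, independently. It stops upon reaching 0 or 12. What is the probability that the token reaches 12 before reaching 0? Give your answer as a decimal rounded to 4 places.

Let r = q/p = (5/8)/(3/8) = 5/3. The recurrence P(i) = p·P(i+1) + q·P(i−1) with P(0)=0, P(12)=1 gives P(i) = (1 − r^i)/(1 − r^12).
P(8) = (1 − (5/3)^8) / (1 − (5/3)^12) = 57186/447811 ≈ 0.1277.

0.1277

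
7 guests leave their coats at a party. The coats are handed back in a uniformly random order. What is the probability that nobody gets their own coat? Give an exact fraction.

This is the derangement probability: permutations of 7 with no fixed point.
D(7) = 7! · (1 − 1/1! + 1/2! − ··· + (−1)^7/7!) = 1854.
P = 1854/5040 = 103/280.

103/280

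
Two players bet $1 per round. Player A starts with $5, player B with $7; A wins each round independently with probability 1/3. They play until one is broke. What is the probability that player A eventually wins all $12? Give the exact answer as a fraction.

Let r = q/p = (2/3)/(1/3) = 2. The recurrence P(i) = p·P(i+1) + q·P(i−1) with P(0)=0, P(12)=1 gives P(i) = (1 − r^i)/(1 − r^12).
P(5) = (1 − (2)^5) / (1 − (2)^12) = 31/4095.

31/4095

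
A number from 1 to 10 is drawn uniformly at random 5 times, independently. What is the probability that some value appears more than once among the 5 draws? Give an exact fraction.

P(all 5 different) = 10/10 · 9/10 · ··· · 6/10 = 189/625.
P(at least two equal) = 1 − 189/625 = 436/625.

436/625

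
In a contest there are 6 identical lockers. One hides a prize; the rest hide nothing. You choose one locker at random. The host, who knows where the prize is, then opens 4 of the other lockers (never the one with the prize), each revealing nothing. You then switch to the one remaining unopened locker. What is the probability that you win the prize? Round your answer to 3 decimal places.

0.833

Your original locker holds the prize with probability 1/6, so the other 5 collectively hold it with probability 5/6.
The host can always find 4 empty lockers to open, so the reveals don't change that 5/6; it is now spread over the 1 remaining unopened locker.
P(win by switching) = (5/6) · (1/1) = 5/6 ≈ 0.833.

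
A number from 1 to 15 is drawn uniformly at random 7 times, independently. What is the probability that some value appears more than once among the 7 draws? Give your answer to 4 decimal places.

P(all 7 different) = 15/15 · 14/15 · ··· · 9/15 ≈ 0.1898.
P(at least two equal) = 1 − 0.1898 = 0.8102.

0.8102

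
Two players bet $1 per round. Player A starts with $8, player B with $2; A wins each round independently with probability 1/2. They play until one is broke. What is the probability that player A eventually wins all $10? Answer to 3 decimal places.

0.800

With a fair step, P(i) = ½P(i−1) + ½P(i+1) with P(0)=0, P(10)=1 has the linear solution P(i) = i/10.
P(8) = 8/10 = 4/5 ≈ 0.800.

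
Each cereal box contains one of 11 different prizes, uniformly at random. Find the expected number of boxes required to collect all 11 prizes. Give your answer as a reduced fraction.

83711/2520

After i distinct types are collected, each trial gives a new one with probability (11−i)/11, so the expected wait for the next new type is 11/(11−i).
E = 11/11 + 11/10 + 11/9 + 11/8 + 11/7 + 11/6 + 11/5 + 11/4 + 11/3 + 11/2 + 11/1 = 83711/2520.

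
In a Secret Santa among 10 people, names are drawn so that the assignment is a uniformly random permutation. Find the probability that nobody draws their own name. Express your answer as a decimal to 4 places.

This is the derangement probability: permutations of 10 with no fixed point.
D(10) = 10! · (1 − 1/1! + 1/2! − ··· + (−1)^10/10!) = 1334961.
P = 1334961/3628800 = 16481/44800 ≈ 0.3679.

0.3679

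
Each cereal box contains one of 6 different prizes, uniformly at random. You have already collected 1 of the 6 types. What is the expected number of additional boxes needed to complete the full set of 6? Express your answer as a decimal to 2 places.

Starting from 1 distinct type, each trial gives a new one with probability (6−i)/6 when i types are held, so the wait for the next new type is 6/(6−i).
E = 6/5 + 6/4 + 6/3 + 6/2 + 6/1 = 137/10 ≈ 13.70.

13.70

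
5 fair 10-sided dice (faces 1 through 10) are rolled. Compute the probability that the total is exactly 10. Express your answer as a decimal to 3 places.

There are 10^5 = 100000 equally likely outcomes.
The number of ordered 5-tuples from {1,…,10} summing to 10 is 126.
P(sum = 10) = 126/100000 = 63/50000 ≈ 0.001.

0.001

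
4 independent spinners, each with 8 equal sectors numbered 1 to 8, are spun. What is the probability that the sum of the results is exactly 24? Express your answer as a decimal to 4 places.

0.0393

There are 8^4 = 4096 equally likely outcomes.
The number of ordered 4-tuples from {1,…,8} summing to 24 is 161.
P(sum = 24) = 161/4096 ≈ 0.0393.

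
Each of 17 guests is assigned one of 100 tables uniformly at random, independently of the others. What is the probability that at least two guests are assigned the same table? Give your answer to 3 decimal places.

It's easier to compute the probability that all 17 are distinct.
P(all distinct) = 100/100 · 99/100 · ··· · 84/100 ≈ 0.237.
So the probability of at least one match is 1 − 0.237 = 0.763.

0.763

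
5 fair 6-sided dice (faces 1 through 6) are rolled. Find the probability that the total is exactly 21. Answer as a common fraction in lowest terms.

5/72

There are 6^5 = 7776 equally likely outcomes.
The number of ordered 5-tuples from {1,…,6} summing to 21 is 540.
P(sum = 21) = 540/7776 = 5/72.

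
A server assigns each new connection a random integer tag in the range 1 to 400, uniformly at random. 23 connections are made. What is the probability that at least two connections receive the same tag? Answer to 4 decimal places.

It's easier to compute the probability that all 23 are distinct.
P(all distinct) = 400/400 · 399/400 · ··· · 378/400 ≈ 0.5248.
So the probability of at least one match is 1 − 0.5248 = 0.4752.

0.4752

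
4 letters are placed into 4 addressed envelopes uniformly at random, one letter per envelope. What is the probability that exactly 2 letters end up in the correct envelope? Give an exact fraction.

Choose which 2 of the 4 are fixed: C(4,2) = 6 ways.
The remaining 2 must have no fixed point: D(2) = 1.
P = 6·1/24 = 1/4.

1/4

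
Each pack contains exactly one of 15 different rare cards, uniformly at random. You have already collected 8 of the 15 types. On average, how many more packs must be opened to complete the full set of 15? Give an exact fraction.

1089/28

Starting from 8 distinct types, each trial gives a new one with probability (15−i)/15 when i types are held, so the wait for the next new type is 15/(15−i).
E = 15/7 + 15/6 + 15/5 + 15/4 + 15/3 + 15/2 + 15/1 = 1089/28.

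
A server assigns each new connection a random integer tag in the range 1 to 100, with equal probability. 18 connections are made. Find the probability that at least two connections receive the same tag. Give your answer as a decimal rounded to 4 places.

It's easier to compute the probability that all 18 are distinct.
P(all distinct) = 100/100 · 99/100 · ··· · 83/100 ≈ 0.1963.
So the probability of at least one match is 1 − 0.1963 = 0.8037.

0.8037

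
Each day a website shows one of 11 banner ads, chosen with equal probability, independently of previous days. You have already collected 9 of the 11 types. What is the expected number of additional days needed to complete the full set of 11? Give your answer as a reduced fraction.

33/2

Starting from 9 distinct types, each trial gives a new one with probability (11−i)/11 when i types are held, so the wait for the next new type is 11/(11−i).
E = 11/2 + 11/1 = 33/2.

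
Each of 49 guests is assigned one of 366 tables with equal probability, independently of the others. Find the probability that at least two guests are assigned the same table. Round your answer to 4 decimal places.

It's easier to compute the probability that all 49 are distinct.
P(all distinct) = 366/366 · 365/366 · ··· · 318/366 ≈ 0.0346.
So the probability of at least one match is 1 − 0.0346 = 0.9654.

0.9654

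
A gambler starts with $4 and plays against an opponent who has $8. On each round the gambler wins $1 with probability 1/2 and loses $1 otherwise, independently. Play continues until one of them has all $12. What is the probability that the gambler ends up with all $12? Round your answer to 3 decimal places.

0.333

With a fair step, P(i) = ½P(i−1) + ½P(i+1) with P(0)=0, P(12)=1 has the linear solution P(i) = i/12.
P(4) = 4/12 = 1/3 ≈ 0.333.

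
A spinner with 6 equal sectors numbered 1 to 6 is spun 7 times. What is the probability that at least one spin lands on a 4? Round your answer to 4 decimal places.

0.7209

P(no spin lands on a 4) = (5/6)^7 ≈ 0.2791.
P(at least one) = 1 − 0.2791 = 0.7209.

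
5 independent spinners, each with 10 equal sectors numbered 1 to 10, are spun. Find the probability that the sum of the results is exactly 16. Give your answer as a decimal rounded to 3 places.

0.013

There are 10^5 = 100000 equally likely outcomes.
The number of ordered 5-tuples from {1,…,10} summing to 16 is 1340.
P(sum = 16) = 1340/100000 = 67/5000 ≈ 0.013.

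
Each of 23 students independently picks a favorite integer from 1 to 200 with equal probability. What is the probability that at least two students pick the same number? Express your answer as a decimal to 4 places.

0.7316

It's easier to compute the probability that all 23 are distinct.
P(all distinct) = 200/200 · 199/200 · ··· · 178/200 ≈ 0.2684.
So the probability of at least one match is 1 − 0.2684 = 0.7316.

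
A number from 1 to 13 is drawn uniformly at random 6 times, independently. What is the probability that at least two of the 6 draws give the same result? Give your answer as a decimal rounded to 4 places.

0.7440

P(all 6 different) = 13/13 · 12/13 · ··· · 8/13 ≈ 0.2560.
P(at least two equal) = 1 − 0.2560 = 0.7440.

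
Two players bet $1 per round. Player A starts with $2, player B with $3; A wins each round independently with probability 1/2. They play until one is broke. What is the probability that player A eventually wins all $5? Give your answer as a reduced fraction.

With a fair step, P(i) = ½P(i−1) + ½P(i+1) with P(0)=0, P(5)=1 has the linear solution P(i) = i/5.
P(2) = 2/5.

2/5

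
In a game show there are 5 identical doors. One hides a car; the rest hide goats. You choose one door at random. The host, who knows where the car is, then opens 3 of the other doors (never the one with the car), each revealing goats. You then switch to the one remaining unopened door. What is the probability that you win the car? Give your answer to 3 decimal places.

0.800

Your original door holds the car with probability 1/5, so the other 4 collectively hold it with probability 4/5.
The host can always find 3 empty doors to open, so the reveals don't change that 4/5; it is now spread over the 1 remaining unopened door.
P(win by switching) = (4/5) · (1/1) = 4/5 ≈ 0.800.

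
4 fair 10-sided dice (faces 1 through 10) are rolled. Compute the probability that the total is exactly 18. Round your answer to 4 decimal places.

0.0540

There are 10^4 = 10000 equally likely outcomes.
The number of ordered 4-tuples from {1,…,10} summing to 18 is 540.
P(sum = 18) = 540/10000 = 27/500 ≈ 0.0540.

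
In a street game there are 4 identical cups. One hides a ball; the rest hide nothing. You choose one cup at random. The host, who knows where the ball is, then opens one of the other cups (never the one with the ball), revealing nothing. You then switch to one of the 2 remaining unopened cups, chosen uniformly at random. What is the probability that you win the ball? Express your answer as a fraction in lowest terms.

Your original cup holds the ball with probability 1/4, so the other 3 collectively hold it with probability 3/4.
The host can always find an empty cup to open, so this doesn't change that 3/4; it is now spread over the 2 remaining unopened cups.
P(win by switching) = (3/4) · (1/2) = 3/8.

3/8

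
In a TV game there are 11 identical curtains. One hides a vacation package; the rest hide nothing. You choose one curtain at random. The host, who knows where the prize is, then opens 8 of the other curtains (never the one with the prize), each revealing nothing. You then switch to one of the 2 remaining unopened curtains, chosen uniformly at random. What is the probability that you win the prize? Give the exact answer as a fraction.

5/11

Your original curtain holds the prize with probability 1/11, so the other 10 collectively hold it with probability 10/11.
The host can always find 8 empty curtains to open, so the reveals don't change that 10/11; it is now spread over the 2 remaining unopened curtains.
P(win by switching) = (10/11) · (1/2) = 5/11.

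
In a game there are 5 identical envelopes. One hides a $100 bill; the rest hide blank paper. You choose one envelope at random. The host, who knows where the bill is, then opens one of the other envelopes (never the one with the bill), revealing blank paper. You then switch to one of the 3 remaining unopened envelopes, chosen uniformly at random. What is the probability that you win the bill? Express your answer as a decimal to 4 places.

0.2667

Your original envelope holds the bill with probability 1/5, so the other 4 collectively hold it with probability 4/5.
The host can always find an empty envelope to open, so this doesn't change that 4/5; it is now spread over the 3 remaining unopened envelopes.
P(win by switching) = (4/5) · (1/3) = 4/15 ≈ 0.2667.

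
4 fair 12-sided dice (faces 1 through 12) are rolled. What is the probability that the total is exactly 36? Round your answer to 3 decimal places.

There are 12^4 = 20736 equally likely outcomes.
The number of ordered 4-tuples from {1,…,12} summing to 36 is 451.
P(sum = 36) = 451/20736 ≈ 0.022.

0.022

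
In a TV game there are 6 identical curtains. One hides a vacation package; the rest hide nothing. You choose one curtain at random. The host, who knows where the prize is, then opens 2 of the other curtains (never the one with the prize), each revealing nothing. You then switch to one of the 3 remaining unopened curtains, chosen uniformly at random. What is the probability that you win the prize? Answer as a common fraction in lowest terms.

5/18

Your original curtain holds the prize with probability 1/6, so the other 5 collectively hold it with probability 5/6.
The host can always find 2 empty curtains to open, so the reveals don't change that 5/6; it is now spread over the 3 remaining unopened curtains.
P(win by switching) = (5/6) · (1/3) = 5/18.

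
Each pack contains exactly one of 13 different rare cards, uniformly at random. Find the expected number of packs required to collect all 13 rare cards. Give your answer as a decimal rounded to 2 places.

After i distinct types are collected, each trial gives a new one with probability (13−i)/13, so the expected wait for the next new type is 13/(13−i).
E = 13/13 + 13/12 + 13/11 + 13/10 + 13/9 + 13/8 + 13/7 + 13/6 + 13/5 + 13/4 + 13/3 + 13/2 + 13/1 = 1145993/27720 ≈ 41.34.

41.34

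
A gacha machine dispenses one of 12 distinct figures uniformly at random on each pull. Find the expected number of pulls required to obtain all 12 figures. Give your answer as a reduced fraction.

86021/2310

After i distinct types are collected, each trial gives a new one with probability (12−i)/12, so the expected wait for the next new type is 12/(12−i).
E = 12/12 + 12/11 + 12/10 + 12/9 + 12/8 + 12/7 + 12/6 + 12/5 + 12/4 + 12/3 + 12/2 + 12/1 = 86021/2310.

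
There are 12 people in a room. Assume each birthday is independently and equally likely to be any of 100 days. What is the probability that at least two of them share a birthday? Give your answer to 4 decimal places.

It's easier to compute the probability that all 12 are distinct.
P(all distinct) = 100/100 · 99/100 · ··· · 89/100 ≈ 0.5032.
So the probability of at least one match is 1 − 0.5032 = 0.4968.

0.4968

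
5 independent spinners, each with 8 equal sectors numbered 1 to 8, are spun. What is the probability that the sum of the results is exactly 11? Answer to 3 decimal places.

0.006

There are 8^5 = 32768 equally likely outcomes.
The number of ordered 5-tuples from {1,…,8} summing to 11 is 210.
P(sum = 11) = 210/32768 = 105/16384 ≈ 0.006.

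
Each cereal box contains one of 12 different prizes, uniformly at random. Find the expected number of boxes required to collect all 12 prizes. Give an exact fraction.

After i distinct types are collected, each trial gives a new one with probability (12−i)/12, so the expected wait for the next new type is 12/(12−i).
E = 12/12 + 12/11 + 12/10 + 12/9 + 12/8 + 12/7 + 12/6 + 12/5 + 12/4 + 12/3 + 12/2 + 12/1 = 86021/2310.

86021/2310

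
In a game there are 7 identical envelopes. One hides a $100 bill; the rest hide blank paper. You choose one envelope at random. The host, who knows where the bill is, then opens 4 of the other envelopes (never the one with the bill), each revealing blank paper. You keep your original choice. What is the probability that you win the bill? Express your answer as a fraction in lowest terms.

The host can always open 4 empty envelopes regardless of your choice, so the reveals give no information about your original envelope.
P(win by staying) = 1/7.

1/7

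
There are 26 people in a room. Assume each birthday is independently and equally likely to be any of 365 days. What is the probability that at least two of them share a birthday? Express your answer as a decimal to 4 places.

It's easier to compute the probability that all 26 are distinct.
P(all distinct) = 365/365 · 364/365 · ··· · 340/365 ≈ 0.4018.
So the probability of at least one match is 1 − 0.4018 = 0.5982.

0.5982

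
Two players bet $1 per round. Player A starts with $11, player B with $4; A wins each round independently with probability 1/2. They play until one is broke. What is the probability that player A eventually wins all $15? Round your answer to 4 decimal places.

0.7333

With a fair step, P(i) = ½P(i−1) + ½P(i+1) with P(0)=0, P(15)=1 has the linear solution P(i) = i/15.
P(11) = 11/15 ≈ 0.7333.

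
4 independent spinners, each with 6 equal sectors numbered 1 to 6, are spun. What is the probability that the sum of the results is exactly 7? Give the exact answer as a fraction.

There are 6^4 = 1296 equally likely outcomes.
The number of ordered 4-tuples from {1,…,6} summing to 7 is 20.
P(sum = 7) = 20/1296 = 5/324.

5/324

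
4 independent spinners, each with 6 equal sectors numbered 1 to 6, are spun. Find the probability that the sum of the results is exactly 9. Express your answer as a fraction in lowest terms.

7/162

There are 6^4 = 1296 equally likely outcomes.
The number of ordered 4-tuples from {1,…,6} summing to 9 is 56.
P(sum = 9) = 56/1296 = 7/162.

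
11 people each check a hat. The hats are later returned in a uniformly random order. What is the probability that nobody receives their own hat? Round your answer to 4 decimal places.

0.3679

This is the derangement probability: permutations of 11 with no fixed point.
D(11) = 11! · (1 − 1/1! + 1/2! − ··· + (−1)^11/11!) = 14684570.
P = 14684570/39916800 = 1468457/3991680 ≈ 0.3679.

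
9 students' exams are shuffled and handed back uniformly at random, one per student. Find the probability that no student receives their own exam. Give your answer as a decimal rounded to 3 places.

This is the derangement probability: permutations of 9 with no fixed point.
D(9) = 9! · (1 − 1/1! + 1/2! − ··· + (−1)^9/9!) = 133496.
P = 133496/362880 = 16687/45360 ≈ 0.368.

0.368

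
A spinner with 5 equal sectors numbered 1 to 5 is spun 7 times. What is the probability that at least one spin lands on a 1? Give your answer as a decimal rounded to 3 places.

P(no spin lands on a 1) = (4/5)^7 ≈ 0.210.
P(at least one) = 1 − 0.210 = 0.790.

0.790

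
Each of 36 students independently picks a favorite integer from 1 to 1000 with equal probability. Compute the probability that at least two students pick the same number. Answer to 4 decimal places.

0.4714

It's easier to compute the probability that all 36 are distinct.
P(all distinct) = 1000/1000 · 999/1000 · ··· · 965/1000 ≈ 0.5286.
So the probability of at least one match is 1 − 0.5286 = 0.4714.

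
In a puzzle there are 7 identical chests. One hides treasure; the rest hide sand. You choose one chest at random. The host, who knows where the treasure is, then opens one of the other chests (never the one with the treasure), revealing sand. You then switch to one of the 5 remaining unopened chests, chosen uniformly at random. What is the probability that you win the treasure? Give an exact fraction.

6/35

Your original chest holds the treasure with probability 1/7, so the other 6 collectively hold it with probability 6/7.
The host can always find an empty chest to open, so this doesn't change that 6/7; it is now spread over the 5 remaining unopened chests.
P(win by switching) = (6/7) · (1/5) = 6/35.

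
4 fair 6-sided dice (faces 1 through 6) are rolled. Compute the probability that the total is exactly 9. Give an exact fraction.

7/162

There are 6^4 = 1296 equally likely outcomes.
The number of ordered 4-tuples from {1,…,6} summing to 9 is 56.
P(sum = 9) = 56/1296 = 7/162.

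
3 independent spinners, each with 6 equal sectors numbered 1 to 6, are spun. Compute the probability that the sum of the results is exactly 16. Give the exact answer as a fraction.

There are 6^3 = 216 equally likely outcomes.
The number of ordered 3-tuples from {1,…,6} summing to 16 is 6.
P(sum = 16) = 6/216 = 1/36.

1/36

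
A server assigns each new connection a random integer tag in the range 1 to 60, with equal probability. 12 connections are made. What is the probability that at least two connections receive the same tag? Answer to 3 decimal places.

It's easier to compute the probability that all 12 are distinct.
P(all distinct) = 60/60 · 59/60 · ··· · 49/60 ≈ 0.308.
So the probability of at least one match is 1 − 0.308 = 0.692.

0.692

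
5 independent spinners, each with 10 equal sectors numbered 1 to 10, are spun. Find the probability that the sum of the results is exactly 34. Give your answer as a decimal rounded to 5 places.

There are 10^5 = 100000 equally likely outcomes.
The number of ordered 5-tuples from {1,…,10} summing to 34 is 3795.
P(sum = 34) = 3795/100000 = 759/20000 ≈ 0.03795.

0.03795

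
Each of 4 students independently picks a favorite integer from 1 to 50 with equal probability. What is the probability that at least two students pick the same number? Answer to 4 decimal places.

0.1156

It's easier to compute the probability that all 4 are distinct.
P(all distinct) = 50/50 · 49/50 · ··· · 47/50 ≈ 0.8844.
So the probability of at least one match is 1 − 0.8844 = 0.1156.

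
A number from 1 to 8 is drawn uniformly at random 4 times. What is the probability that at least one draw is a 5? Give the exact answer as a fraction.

P(no draw is a 5) = (7/8)^4 = 2401/4096.
P(at least one) = 1 − 2401/4096 = 1695/4096.

1695/4096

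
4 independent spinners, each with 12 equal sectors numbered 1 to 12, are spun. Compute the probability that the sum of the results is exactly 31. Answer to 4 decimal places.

There are 12^4 = 20736 equally likely outcomes.
The number of ordered 4-tuples from {1,…,12} summing to 31 is 916.
P(sum = 31) = 916/20736 = 229/5184 ≈ 0.0442.

0.0442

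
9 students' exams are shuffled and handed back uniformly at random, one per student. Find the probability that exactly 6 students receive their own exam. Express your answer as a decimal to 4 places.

0.0005

Choose which 6 of the 9 are fixed: C(9,6) = 84 ways.
The remaining 3 must have no fixed point: D(3) = 2.
P = 84·2/362880 = 1/2160 ≈ 0.0005.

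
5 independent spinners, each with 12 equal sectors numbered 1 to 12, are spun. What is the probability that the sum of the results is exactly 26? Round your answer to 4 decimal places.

0.0365

There are 12^5 = 248832 equally likely outcomes.
The number of ordered 5-tuples from {1,…,12} summing to 26 is 9075.
P(sum = 26) = 9075/248832 = 3025/82944 ≈ 0.0365.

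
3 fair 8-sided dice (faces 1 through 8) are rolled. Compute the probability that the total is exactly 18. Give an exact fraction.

7/128

There are 8^3 = 512 equally likely outcomes.
The number of ordered 3-tuples from {1,…,8} summing to 18 is 28.
P(sum = 18) = 28/512 = 7/128.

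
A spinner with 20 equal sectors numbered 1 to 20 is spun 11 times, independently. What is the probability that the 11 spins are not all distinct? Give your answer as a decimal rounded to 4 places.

0.9673

P(all 11 different) = 20/20 · 19/20 · ··· · 10/20 ≈ 0.0327.
P(at least two equal) = 1 − 0.0327 = 0.9673.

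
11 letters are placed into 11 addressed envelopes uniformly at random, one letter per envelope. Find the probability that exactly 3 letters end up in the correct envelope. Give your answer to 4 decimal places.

Choose which 3 of the 11 are fixed: C(11,3) = 165 ways.
The remaining 8 must have no fixed point: D(8) = 14833.
P = 165·14833/39916800 = 2119/34560 ≈ 0.0613.

0.0613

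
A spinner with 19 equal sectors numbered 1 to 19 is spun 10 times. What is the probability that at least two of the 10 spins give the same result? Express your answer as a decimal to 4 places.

P(all 10 different) = 19/19 · 18/19 · ··· · 10/19 ≈ 0.0547.
P(at least two equal) = 1 − 0.0547 = 0.9453.

0.9453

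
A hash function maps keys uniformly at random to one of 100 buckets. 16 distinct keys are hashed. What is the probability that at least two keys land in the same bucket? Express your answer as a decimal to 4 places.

It's easier to compute the probability that all 16 are distinct.
P(all distinct) = 100/100 · 99/100 · ··· · 85/100 ≈ 0.2816.
So the probability of at least one match is 1 − 0.2816 = 0.7184.

0.7184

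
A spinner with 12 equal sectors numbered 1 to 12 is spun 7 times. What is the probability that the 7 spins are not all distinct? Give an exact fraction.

3071/3456

P(all 7 different) = 12/12 · 11/12 · ··· · 6/12 = 385/3456.
P(at least two equal) = 1 − 385/3456 = 3071/3456.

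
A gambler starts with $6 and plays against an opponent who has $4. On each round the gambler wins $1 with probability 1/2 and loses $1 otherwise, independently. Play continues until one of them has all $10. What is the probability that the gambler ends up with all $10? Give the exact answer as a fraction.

With a fair step, P(i) = ½P(i−1) + ½P(i+1) with P(0)=0, P(10)=1 has the linear solution P(i) = i/10.
P(6) = 6/10 = 3/5.

3/5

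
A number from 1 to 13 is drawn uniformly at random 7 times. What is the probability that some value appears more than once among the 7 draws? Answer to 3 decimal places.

P(all 7 different) = 13/13 · 12/13 · ··· · 7/13 ≈ 0.138.
P(at least two equal) = 1 − 0.138 = 0.862.

0.862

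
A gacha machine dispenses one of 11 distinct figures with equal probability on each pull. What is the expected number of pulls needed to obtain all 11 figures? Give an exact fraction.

After i distinct types are collected, each trial gives a new one with probability (11−i)/11, so the expected wait for the next new type is 11/(11−i).
E = 11/11 + 11/10 + 11/9 + 11/8 + 11/7 + 11/6 + 11/5 + 11/4 + 11/3 + 11/2 + 11/1 = 83711/2520.

83711/2520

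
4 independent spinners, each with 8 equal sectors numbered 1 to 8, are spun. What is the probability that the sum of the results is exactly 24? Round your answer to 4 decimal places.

0.0393

There are 8^4 = 4096 equally likely outcomes.
The number of ordered 4-tuples from {1,…,8} summing to 24 is 161.
P(sum = 24) = 161/4096 ≈ 0.0393.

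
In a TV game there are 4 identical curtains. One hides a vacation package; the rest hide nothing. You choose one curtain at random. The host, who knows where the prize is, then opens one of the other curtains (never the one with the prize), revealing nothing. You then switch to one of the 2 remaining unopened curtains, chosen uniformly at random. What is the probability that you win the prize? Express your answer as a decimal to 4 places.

Your original curtain holds the prize with probability 1/4, so the other 3 collectively hold it with probability 3/4.
The host can always find an empty curtain to open, so this doesn't change that 3/4; it is now spread over the 2 remaining unopened curtains.
P(win by switching) = (3/4) · (1/2) = 3/8 ≈ 0.3750.

0.3750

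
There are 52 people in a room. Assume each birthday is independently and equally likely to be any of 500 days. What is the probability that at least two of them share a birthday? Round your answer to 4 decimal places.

It's easier to compute the probability that all 52 are distinct.
P(all distinct) = 500/500 · 499/500 · ··· · 449/500 ≈ 0.0641.
So the probability of at least one match is 1 − 0.0641 = 0.9359.

0.9359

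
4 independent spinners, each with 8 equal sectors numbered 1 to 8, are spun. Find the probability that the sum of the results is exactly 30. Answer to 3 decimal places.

0.002

There are 8^4 = 4096 equally likely outcomes.
The number of ordered 4-tuples from {1,…,8} summing to 30 is 10.
P(sum = 30) = 10/4096 = 5/2048 ≈ 0.002.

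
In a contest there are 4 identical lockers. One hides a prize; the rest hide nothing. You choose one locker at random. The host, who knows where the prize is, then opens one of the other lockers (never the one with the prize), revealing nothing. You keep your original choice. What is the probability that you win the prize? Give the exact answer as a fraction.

The host can always open an empty locker regardless of your choice, so this gives no information about your original locker.
P(win by staying) = 1/4.

1/4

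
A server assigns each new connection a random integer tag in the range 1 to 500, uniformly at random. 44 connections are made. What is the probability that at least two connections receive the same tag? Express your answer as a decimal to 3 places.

0.858

It's easier to compute the probability that all 44 are distinct.
P(all distinct) = 500/500 · 499/500 · ··· · 457/500 ≈ 0.142.
So the probability of at least one match is 1 − 0.142 = 0.858.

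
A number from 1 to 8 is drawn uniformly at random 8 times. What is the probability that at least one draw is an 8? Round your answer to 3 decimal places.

P(no draw is an 8) = (7/8)^8 ≈ 0.344.
P(at least one) = 1 − 0.344 = 0.656.

0.656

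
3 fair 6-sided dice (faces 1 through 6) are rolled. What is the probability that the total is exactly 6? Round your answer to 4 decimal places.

There are 6^3 = 216 equally likely outcomes.
The number of ordered 3-tuples from {1,…,6} summing to 6 is 10.
P(sum = 6) = 10/216 = 5/108 ≈ 0.0463.

0.0463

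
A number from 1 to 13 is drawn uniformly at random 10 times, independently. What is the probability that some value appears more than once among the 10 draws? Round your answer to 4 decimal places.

0.9925

P(all 10 different) = 13/13 · 12/13 · ··· · 4/13 ≈ 0.0075.
P(at least two equal) = 1 − 0.0075 = 0.9925.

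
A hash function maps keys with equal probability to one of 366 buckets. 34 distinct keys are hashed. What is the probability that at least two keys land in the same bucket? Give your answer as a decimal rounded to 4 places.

It's easier to compute the probability that all 34 are distinct.
P(all distinct) = 366/366 · 365/366 · ··· · 333/366 ≈ 0.2056.
So the probability of at least one match is 1 − 0.2056 = 0.7944.

0.7944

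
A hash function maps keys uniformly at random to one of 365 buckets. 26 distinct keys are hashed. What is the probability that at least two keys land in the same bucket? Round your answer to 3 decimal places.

0.598

It's easier to compute the probability that all 26 are distinct.
P(all distinct) = 365/365 · 364/365 · ··· · 340/365 ≈ 0.402.
So the probability of at least one match is 1 − 0.402 = 0.598.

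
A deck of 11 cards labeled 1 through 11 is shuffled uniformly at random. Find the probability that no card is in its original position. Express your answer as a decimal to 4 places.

0.3679

This is the derangement probability: permutations of 11 with no fixed point.
D(11) = 11! · (1 − 1/1! + 1/2! − ··· + (−1)^11/11!) = 14684570.
P = 14684570/39916800 = 1468457/3991680 ≈ 0.3679.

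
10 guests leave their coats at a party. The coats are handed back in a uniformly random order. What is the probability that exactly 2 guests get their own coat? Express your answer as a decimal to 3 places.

0.184

Choose which 2 of the 10 are fixed: C(10,2) = 45 ways.
The remaining 8 must have no fixed point: D(8) = 14833.
P = 45·14833/3628800 = 2119/11520 ≈ 0.184.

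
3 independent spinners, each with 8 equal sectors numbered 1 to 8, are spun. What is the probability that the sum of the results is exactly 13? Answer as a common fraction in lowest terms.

There are 8^3 = 512 equally likely outcomes.
The number of ordered 3-tuples from {1,…,8} summing to 13 is 48.
P(sum = 13) = 48/512 = 3/32.

3/32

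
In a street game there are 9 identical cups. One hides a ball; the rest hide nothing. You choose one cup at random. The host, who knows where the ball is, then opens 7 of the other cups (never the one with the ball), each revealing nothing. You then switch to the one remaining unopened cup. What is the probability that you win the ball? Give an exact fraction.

Your original cup holds the ball with probability 1/9, so the other 8 collectively hold it with probability 8/9.
The host can always find 7 empty cups to open, so the reveals don't change that 8/9; it is now spread over the 1 remaining unopened cup.
P(win by switching) = (8/9) · (1/1) = 8/9.

8/9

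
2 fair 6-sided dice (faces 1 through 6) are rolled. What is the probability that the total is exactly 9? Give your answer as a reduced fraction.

There are 6^2 = 36 equally likely outcomes.
The number of ordered 2-tuples from {1,…,6} summing to 9 is 4.
P(sum = 9) = 4/36 = 1/9.

1/9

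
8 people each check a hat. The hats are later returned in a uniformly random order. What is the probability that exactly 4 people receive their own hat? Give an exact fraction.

1/64

Choose which 4 of the 8 are fixed: C(8,4) = 70 ways.
The remaining 4 must have no fixed point: D(4) = 9.
P = 70·9/40320 = 1/64.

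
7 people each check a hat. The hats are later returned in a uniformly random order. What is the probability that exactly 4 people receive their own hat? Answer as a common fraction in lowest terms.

1/72

Choose which 4 of the 7 are fixed: C(7,4) = 35 ways.
The remaining 3 must have no fixed point: D(3) = 2.
P = 35·2/5040 = 1/72.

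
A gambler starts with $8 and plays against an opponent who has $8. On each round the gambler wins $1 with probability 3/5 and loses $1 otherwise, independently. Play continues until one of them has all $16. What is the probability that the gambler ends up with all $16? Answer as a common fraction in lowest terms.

6561/6817

Let r = q/p = (2/5)/(3/5) = 2/3. The recurrence P(i) = p·P(i+1) + q·P(i−1) with P(0)=0, P(16)=1 gives P(i) = (1 − r^i)/(1 − r^16).
P(8) = (1 − (2/3)^8) / (1 − (2/3)^16) = 6561/6817.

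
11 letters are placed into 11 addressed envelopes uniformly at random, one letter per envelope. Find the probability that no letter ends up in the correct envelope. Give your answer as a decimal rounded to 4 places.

0.3679

This is the derangement probability: permutations of 11 with no fixed point.
D(11) = 11! · (1 − 1/1! + 1/2! − ··· + (−1)^11/11!) = 14684570.
P = 14684570/39916800 = 1468457/3991680 ≈ 0.3679.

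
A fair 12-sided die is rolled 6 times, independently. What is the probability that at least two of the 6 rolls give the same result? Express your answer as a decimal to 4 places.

0.7772

P(all 6 different) = 12/12 · 11/12 · ··· · 7/12 ≈ 0.2228.
P(at least two equal) = 1 − 0.2228 = 0.7772.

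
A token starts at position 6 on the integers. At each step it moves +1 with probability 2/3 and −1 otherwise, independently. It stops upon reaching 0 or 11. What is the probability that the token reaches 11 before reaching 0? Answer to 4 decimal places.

Let r = q/p = (1/3)/(2/3) = 1/2. The recurrence P(i) = p·P(i+1) + q·P(i−1) with P(0)=0, P(11)=1 gives P(i) = (1 − r^i)/(1 − r^11).
P(6) = (1 − (1/2)^6) / (1 − (1/2)^11) = 2016/2047 ≈ 0.9849.

0.9849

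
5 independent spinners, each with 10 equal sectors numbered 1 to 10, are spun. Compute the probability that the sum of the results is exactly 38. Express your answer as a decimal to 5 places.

There are 10^5 = 100000 equally likely outcomes.
The number of ordered 5-tuples from {1,…,10} summing to 38 is 1745.
P(sum = 38) = 1745/100000 = 349/20000 ≈ 0.01745.

0.01745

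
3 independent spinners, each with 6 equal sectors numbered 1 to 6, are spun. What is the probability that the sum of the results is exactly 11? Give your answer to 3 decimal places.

0.125

There are 6^3 = 216 equally likely outcomes.
The number of ordered 3-tuples from {1,…,6} summing to 11 is 27.
P(sum = 11) = 27/216 = 1/8 ≈ 0.125.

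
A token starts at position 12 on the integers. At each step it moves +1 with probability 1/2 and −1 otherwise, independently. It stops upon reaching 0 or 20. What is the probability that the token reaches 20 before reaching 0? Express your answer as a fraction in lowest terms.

With a fair step, P(i) = ½P(i−1) + ½P(i+1) with P(0)=0, P(20)=1 has the linear solution P(i) = i/20.
P(12) = 12/20 = 3/5.

3/5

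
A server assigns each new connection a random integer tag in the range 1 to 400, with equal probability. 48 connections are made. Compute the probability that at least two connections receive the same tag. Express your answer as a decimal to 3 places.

0.947

It's easier to compute the probability that all 48 are distinct.
P(all distinct) = 400/400 · 399/400 · ··· · 353/400 ≈ 0.053.
So the probability of at least one match is 1 − 0.053 = 0.947.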